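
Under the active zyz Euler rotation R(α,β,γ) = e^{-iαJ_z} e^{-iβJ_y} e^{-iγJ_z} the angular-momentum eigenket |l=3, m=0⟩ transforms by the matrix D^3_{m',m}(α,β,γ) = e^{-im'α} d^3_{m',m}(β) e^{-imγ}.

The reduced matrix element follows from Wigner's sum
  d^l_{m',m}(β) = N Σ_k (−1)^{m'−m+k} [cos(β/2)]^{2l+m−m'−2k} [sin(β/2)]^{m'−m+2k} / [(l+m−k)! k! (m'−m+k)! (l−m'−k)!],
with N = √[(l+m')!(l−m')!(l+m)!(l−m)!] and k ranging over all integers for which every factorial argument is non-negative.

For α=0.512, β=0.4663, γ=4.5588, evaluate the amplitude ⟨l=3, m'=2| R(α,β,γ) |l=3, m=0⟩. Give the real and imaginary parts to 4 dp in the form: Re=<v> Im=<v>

D^3_{2,0}(0.512,0.4663,4.5588) = e^{-i·2·0.512}·d^3_{2,0}(0.4663)·e^{-i·0·4.5588}. Compute d first:
Half-angle: c=0.972943, s=0.231043. N=√(120·1·6·6)=65.726707
Admissible k: 0..1 (factorial args all ≥0)
  k=0: (−1)^2·65.7267/(12)·0.9729^4·0.2310^2 = +0.261998
  k=1: (−1)^3·65.7267/(12)·0.9729^2·0.2310^4 = -0.014774
d^3_{2,0}(0.4663) = +0.261998 -0.014774 = +0.247224
D = (+0.519953-0.854195i)·(+0.247224)·(+1.000000+0.000000i) = +0.128545-0.211177i

Re=0.1285 Im=-0.2112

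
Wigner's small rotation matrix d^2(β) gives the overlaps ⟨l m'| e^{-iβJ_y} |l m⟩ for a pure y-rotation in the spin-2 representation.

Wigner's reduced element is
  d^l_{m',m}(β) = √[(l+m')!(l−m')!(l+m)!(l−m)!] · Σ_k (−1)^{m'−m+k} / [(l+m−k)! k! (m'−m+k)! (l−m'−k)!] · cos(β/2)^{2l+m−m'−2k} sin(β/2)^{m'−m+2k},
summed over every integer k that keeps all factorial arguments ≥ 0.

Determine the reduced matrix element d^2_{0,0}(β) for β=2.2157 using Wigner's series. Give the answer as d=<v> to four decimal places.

d=0.0420

d^2_{0,0}(β=2.2157) via Wigner's sum:
With c≡cos(β/2)=0.446586 and s≡sin(β/2)=0.894741, N=[2·2·2·2]^{1/2}=4.000000
k: max(0,(0)−(0))=0 … min(2+(0),2−(0))=2
  k=0: (−1)^0·4.0000/(4)·0.4466^4·0.8947^0 = +0.039776
  k=1: (−1)^1·4.0000/(1)·0.4466^2·0.8947^2 = -0.638653
  k=2: (−1)^2·4.0000/(4)·0.4466^0·0.8947^4 = +0.640897
d^2_{0,0}(2.2157) = +0.039776 -0.638653 +0.640897 = +0.042021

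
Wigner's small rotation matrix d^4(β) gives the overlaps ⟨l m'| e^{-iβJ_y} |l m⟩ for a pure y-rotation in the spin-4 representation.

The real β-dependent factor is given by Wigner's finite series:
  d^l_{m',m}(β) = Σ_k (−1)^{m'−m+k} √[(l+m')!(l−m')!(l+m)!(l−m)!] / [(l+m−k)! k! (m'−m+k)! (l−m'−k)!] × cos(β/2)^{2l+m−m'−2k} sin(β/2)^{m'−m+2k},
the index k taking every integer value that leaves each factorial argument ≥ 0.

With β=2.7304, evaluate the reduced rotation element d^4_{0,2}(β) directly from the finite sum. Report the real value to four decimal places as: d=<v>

d=0.3083

d^4_{0,2}(β=2.7304) via Wigner's sum:
Half-angle: c=0.204151, s=0.978939. N=√(24·24·720·2)=910.735966
k: max(0,(2)−(0))=2 … min(4+(2),4−(0))=4
  k=2: (−1)^0·910.7360/(96)·0.2042^6·0.9789^2 = +0.000658
  k=3: (−1)^1·910.7360/(36)·0.2042^4·0.9789^4 = -0.040357
  k=4: (−1)^2·910.7360/(96)·0.2042^2·0.9789^6 = +0.347984
d^4_{0,2}(2.7304) = +0.000658 -0.040357 +0.347984 = +0.308285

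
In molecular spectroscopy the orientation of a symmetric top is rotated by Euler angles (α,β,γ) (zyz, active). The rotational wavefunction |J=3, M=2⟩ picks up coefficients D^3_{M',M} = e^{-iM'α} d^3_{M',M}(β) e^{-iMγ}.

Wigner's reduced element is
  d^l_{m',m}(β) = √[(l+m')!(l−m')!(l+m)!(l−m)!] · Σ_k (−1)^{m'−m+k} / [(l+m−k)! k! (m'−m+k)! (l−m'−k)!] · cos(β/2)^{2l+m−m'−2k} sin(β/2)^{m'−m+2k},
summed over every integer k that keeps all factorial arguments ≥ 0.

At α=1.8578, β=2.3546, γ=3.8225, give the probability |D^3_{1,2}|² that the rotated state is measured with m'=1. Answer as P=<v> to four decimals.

P=0.0659

D^3_{1,2}(1.8578,2.3546,3.8225) = e^{-i·1·1.8578}·d^3_{1,2}(2.3546)·e^{-i·2·3.8225}. Compute d first:
c=cos(2.3546/2)=0.383420, s=sin(2.3546/2)=0.923574; N=√[24·2·120·1]=75.894664
k∈{1,2} keeps every argument non-negative
  k=1: (−1)^0·75.8947/(24)·0.3834^5·0.9236^1 = +0.024202
  k=2: (−1)^1·75.8947/(12)·0.3834^3·0.9236^3 = -0.280847
d^3_{1,2}(2.3546) = +0.024202 -0.280847 = -0.256645
|D^3_{1,2}|² = |d^3_{1,2}(β)|² = (-0.256645)² = 0.065867 (the z-rotation phases have unit modulus)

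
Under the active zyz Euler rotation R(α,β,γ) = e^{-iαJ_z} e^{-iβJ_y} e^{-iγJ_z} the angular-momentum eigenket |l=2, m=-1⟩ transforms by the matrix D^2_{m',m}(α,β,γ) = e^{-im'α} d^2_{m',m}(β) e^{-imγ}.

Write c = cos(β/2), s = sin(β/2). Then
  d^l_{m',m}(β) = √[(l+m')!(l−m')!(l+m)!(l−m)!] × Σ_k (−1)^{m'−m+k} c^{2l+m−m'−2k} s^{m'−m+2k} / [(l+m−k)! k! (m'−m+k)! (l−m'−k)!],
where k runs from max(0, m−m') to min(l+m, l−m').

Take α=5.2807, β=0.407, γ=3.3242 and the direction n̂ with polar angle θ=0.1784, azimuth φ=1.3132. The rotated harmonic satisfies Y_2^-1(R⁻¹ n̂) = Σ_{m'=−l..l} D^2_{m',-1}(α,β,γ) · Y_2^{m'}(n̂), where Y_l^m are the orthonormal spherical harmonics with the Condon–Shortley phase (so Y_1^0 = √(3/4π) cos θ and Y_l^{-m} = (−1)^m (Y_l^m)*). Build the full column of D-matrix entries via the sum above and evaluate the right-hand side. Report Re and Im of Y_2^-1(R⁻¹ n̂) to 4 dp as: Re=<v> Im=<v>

Need the full column D^2_{m',-1} for m'=−2..2 at α=5.2807, β=0.407, γ=3.3242.
cos(β/2)=0.979365, sin(β/2)=0.202098
d^2_{-2,-1}: single k=1 term ⇒ +0.379688;  D = +0.094513+0.367737i
d^2_{-1,-1}: k∈[0..1] ⇒ +0.919981 -0.117527 = +0.802454;  D = -0.547523+0.586644i
d^2_{0,-1}: k∈[0..1] ⇒ -0.465021 +0.019802 = -0.445219;  D = +0.437816+0.080849i
d^2_{1,-1}: k∈[0..1] ⇒ +0.117527 -0.001668 = +0.115858;  D = -0.043587-0.107347i
d^2_{2,-1}: single k=0 term ⇒ -0.016168;  D = -0.009352+0.013189i
Y_2^{m'}(θ=0.1784,φ=1.3132) and Σ D·Y over m':
  (+0.0945+0.3677i)·(-0.0106-0.0060i)  (-0.5475+0.5866i)·(+0.0344-0.1305i)  (+0.4378+0.0808i)·(+0.6010+0.0000i)  (-0.0436-0.1073i)·(-0.0344-0.1305i)  (-0.0094+0.0132i)·(-0.0106+0.0060i)
Y_2^-1(R⁻¹ n̂) = +0.309557+0.144907i

Re=0.3096 Im=0.1449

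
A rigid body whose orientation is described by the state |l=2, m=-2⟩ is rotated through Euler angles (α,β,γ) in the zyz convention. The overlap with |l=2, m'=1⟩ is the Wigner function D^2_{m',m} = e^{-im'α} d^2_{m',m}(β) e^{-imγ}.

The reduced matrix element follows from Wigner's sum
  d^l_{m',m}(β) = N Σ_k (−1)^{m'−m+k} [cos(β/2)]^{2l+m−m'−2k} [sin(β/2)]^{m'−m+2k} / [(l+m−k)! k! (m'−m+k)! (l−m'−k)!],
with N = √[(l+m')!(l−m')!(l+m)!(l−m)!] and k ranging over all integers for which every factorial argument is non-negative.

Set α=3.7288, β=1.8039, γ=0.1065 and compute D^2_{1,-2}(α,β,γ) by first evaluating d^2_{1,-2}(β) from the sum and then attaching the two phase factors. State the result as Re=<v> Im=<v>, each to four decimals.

Re=0.5574 Im=-0.2189

First d^2_{1,-2}(β=1.8039), then the phase factors e^{-i(1)α} and e^{-i(-2)γ}:
With c≡cos(β/2)=0.620081 and s≡sin(β/2)=0.784538, N=[6·1·1·24]^{1/2}=12.000000
The bounds max(0,m−m')=0 and min(l+m,l−m')=0 give 1 term
  k=0: (−1)^3·12.0000/(6)·0.6201^1·0.7845^3 = -0.598852
d^2_{1,-2}(1.8039) = -0.598852
Attach z-rotation phases: D = e^{-i(1)(3.7288)}·(-0.598852)·e^{-i(-2)(0.1065)} = +0.557410-0.218901i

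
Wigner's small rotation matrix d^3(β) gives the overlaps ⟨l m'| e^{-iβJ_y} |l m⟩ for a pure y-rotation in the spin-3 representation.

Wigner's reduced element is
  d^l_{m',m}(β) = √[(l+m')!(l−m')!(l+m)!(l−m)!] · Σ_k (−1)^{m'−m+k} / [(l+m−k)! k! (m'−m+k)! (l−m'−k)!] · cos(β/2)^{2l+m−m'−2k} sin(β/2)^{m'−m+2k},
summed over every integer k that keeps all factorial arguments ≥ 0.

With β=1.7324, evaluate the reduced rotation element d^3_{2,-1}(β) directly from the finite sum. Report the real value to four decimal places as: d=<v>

d^3_{2,-1}(β=1.7324) via Wigner's sum:
c=cos(1.7324/2)=0.647726, s=sin(1.7324/2)=0.761873; N=√[120·1·2·24]=75.894664
k∈{0,1} keeps every argument non-negative
  k=0: (−1)^3·75.8947/(12)·0.6477^3·0.7619^3 = -0.760068
  k=1: (−1)^4·75.8947/(24)·0.6477^1·0.7619^5 = +0.525781
d^3_{2,-1}(1.7324) = -0.760068 +0.525781 = -0.234287

d=-0.2343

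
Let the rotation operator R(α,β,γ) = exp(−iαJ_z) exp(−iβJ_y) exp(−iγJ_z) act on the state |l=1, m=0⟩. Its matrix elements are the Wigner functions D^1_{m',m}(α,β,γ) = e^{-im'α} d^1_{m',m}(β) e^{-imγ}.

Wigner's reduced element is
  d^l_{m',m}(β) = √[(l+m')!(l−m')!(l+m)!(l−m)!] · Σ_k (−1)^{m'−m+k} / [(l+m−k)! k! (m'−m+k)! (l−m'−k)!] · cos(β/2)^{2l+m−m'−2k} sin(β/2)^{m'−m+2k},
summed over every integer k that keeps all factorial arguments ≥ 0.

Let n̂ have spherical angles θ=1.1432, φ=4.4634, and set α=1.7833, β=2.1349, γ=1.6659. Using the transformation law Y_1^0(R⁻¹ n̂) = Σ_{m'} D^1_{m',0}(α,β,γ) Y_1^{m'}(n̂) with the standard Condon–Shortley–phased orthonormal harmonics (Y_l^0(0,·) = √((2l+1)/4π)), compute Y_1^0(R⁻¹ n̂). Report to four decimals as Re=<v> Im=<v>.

Need the full column D^1_{m',0} for m'=−1..1 at α=1.7833, β=2.1349, γ=1.6659.
cos(β/2)=0.482360, sin(β/2)=0.875973
d^1_{-1,0}: single k=1 term ⇒ +0.597553;  D = -0.126029+0.584112i
d^1_{0,0}: k∈[0..1] ⇒ +0.232671 -0.767329 = -0.534659;  D = -0.534659+0.000000i
d^1_{1,0}: single k=0 term ⇒ -0.597553;  D = +0.126029+0.584112i
Y_1^{m'}(θ=1.1432,φ=4.4634) and Σ D·Y over m':
  (-0.1260+0.5841i)·(-0.0775+0.3047i)  (-0.5347+0.0000i)·(+0.2026+0.0000i)  (+0.1260+0.5841i)·(+0.0775+0.3047i)
Y_1^0(R⁻¹ n̂) = -0.444752+0.000000i

Re=-0.4448 Im=0.0000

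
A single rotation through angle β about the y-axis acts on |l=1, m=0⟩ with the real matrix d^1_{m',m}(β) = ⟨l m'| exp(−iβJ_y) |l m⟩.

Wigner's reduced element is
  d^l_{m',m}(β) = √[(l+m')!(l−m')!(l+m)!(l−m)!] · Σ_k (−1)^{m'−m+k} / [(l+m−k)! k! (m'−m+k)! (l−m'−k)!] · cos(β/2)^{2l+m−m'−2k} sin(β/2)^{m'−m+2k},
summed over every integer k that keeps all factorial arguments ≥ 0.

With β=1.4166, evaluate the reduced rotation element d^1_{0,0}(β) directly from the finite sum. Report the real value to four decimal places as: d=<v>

d=0.1536

d^1_{0,0}(β=1.4166) via Wigner's sum:
c=cos(1.4166/2)=0.759469, s=sin(1.4166/2)=0.650544; N=√[1·1·1·1]=1.000000
k∈{0,1} keeps every argument non-negative
  k=0: (−1)^0·1.0000/(1)·0.7595^2·0.6505^0 = +0.576793
  k=1: (−1)^1·1.0000/(1)·0.7595^0·0.6505^2 = -0.423207
d^1_{0,0}(1.4166) = +0.576793 -0.423207 = +0.153586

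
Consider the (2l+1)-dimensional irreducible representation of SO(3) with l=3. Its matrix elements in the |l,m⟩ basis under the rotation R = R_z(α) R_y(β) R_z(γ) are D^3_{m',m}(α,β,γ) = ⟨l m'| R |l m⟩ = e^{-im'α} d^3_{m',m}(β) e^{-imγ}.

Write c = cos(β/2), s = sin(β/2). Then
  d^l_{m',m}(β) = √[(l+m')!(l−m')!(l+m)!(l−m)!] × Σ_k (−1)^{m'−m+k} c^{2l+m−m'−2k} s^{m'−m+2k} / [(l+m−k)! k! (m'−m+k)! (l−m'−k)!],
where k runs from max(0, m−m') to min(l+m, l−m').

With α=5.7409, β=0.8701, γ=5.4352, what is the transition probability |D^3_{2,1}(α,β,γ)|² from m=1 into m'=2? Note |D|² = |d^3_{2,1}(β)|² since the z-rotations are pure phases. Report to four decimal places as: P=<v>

D^3_{2,1}(5.7409,0.8701,5.4352) = e^{-i·2·5.7409}·d^3_{2,1}(0.8701)·e^{-i·1·5.4352}. Compute d first:
c=cos(0.8701/2)=0.906849, s=sin(0.8701/2)=0.421456; N=√[120·1·24·2]=75.894664
k∈{0,1} keeps every argument non-negative
  k=0: (−1)^1·75.8947/(24)·0.9068^5·0.4215^1 = -0.817385
  k=1: (−1)^2·75.8947/(12)·0.9068^3·0.4215^3 = +0.353094
d^3_{2,1}(0.8701) = -0.817385 +0.353094 = -0.464291
|D^3_{2,1}|² = |d^3_{2,1}(β)|² = (-0.464291)² = 0.215566 (the z-rotation phases have unit modulus)

P=0.2156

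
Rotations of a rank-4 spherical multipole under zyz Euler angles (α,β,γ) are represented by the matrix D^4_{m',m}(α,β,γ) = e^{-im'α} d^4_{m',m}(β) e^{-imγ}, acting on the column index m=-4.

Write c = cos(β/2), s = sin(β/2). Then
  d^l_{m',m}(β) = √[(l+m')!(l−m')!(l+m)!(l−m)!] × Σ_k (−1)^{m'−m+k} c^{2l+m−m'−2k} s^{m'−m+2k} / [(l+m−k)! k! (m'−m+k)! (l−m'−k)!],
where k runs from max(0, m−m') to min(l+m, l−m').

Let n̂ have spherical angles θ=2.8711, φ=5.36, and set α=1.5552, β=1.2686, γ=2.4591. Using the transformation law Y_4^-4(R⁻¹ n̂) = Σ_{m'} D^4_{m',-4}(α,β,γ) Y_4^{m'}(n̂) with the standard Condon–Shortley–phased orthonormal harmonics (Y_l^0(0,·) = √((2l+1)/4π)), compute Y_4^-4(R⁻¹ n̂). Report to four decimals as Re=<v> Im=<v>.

Need the full column D^4_{m',-4} for m'=−4..4 at α=1.5552, β=1.2686, γ=2.4591.
cos(β/2)=0.805487, sin(β/2)=0.592614
d^4_{-4,-4}: single k=0 term ⇒ +0.177201;  D = -0.166504-0.060635i
d^4_{-3,-4}: single k=0 term ⇒ -0.368744;  D = +0.131566-0.344475i
d^4_{-2,-4}: single k=0 term ⇒ +0.507543;  D = +0.471256+0.188460i
d^4_{-1,-4}: single k=0 term ⇒ -0.528082;  D = -0.203710+0.487209i
d^4_{0,-4}: single k=0 term ⇒ +0.434380;  D = -0.398097-0.173794i
d^4_{1,-4}: single k=0 term ⇒ -0.285843;  D = +0.118437-0.260152i
d^4_{2,-4}: single k=0 term ⇒ +0.148705;  D = +0.134363+0.063718i
d^4_{3,-4}: single k=0 term ⇒ -0.058480;  D = -0.025879+0.052442i
d^4_{4,-4}: single k=0 term ⇒ +0.015212;  D = -0.013534-0.006943i
Y_4^{m'}(θ=2.8711,φ=5.36) and Σ D·Y over m':
  (-0.1665-0.0606i)·(-0.0019-0.0012i)  (+0.1316-0.3445i)·(+0.0214-0.0084i)  (+0.4713+0.1885i)·(-0.0357+0.1264i)  (-0.2037+0.4872i)·(-0.2572-0.3400i)  (-0.3981-0.1738i)·(+0.5630+0.0000i)  (+0.1184-0.2602i)·(+0.2572-0.3400i)  (+0.1344+0.0637i)·(-0.0357-0.1264i)  (-0.0259+0.0524i)·(-0.0214-0.0084i)  (-0.0135-0.0069i)·(-0.0019+0.0012i)
Y_4^-4(R⁻¹ n̂) = -0.100272-0.236606i

Re=-0.1003 Im=-0.2366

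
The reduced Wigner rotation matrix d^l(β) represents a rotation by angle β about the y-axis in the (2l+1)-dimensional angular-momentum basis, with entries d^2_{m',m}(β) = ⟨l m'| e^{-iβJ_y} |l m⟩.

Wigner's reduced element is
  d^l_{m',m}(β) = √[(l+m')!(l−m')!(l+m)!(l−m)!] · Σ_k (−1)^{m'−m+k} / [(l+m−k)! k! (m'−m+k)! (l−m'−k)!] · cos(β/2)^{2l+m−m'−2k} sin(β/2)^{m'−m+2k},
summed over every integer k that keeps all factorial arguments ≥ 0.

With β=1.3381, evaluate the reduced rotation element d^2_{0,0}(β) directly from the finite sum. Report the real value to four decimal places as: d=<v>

d^2_{0,0}(β=1.3381) via Wigner's sum:
With c≡cos(β/2)=0.784411 and s≡sin(β/2)=0.620241, N=[2·2·2·2]^{1/2}=4.000000
k∈{0,1,2} keeps every argument non-negative
  k=0: (−1)^0·4.0000/(4)·0.7844^4·0.6202^0 = +0.378595
  k=1: (−1)^1·4.0000/(1)·0.7844^2·0.6202^2 = -0.946823
  k=2: (−1)^2·4.0000/(4)·0.7844^0·0.6202^4 = +0.147993
d^2_{0,0}(1.3381) = +0.378595 -0.946823 +0.147993 = -0.420234

d=-0.4202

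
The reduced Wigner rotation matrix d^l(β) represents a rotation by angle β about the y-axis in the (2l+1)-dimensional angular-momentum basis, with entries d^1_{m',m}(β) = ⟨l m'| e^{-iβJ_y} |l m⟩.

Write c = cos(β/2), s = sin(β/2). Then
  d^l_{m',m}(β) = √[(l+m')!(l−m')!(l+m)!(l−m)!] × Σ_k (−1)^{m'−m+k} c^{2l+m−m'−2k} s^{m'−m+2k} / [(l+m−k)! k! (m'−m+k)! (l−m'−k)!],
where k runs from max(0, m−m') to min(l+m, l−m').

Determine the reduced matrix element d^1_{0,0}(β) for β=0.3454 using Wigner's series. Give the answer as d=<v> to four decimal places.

d^1_{0,0}(β=0.3454) via Wigner's sum:
c=cos(0.3454/2)=0.985124, s=sin(0.3454/2)=0.171843; N=√[1·1·1·1]=1.000000
k: max(0,(0)−(0))=0 … min(1+(0),1−(0))=1
  k=0: (−1)^0·1.0000/(1)·0.9851^2·0.1718^0 = +0.970470
  k=1: (−1)^1·1.0000/(1)·0.9851^0·0.1718^2 = -0.029530
d^1_{0,0}(0.3454) = +0.970470 -0.029530 = +0.940940

d=0.9409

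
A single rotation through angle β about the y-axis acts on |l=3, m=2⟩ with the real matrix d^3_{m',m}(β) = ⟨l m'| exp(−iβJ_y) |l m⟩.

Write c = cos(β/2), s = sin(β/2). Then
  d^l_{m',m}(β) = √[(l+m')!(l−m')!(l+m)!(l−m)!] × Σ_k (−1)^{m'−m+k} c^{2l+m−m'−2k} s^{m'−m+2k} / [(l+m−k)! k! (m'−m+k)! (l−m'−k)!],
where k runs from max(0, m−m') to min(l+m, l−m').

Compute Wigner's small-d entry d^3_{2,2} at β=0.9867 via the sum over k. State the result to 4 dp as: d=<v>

d=-0.2080

d^3_{2,2}(β=0.9867) via Wigner's sum:
c=cos(0.9867/2)=0.880751, s=sin(0.9867/2)=0.473579; N=√[120·1·120·1]=120.000000
k∈{0,1} keeps every argument non-negative
  k=0: (−1)^0·120.0000/(120)·0.8808^6·0.4736^0 = +0.466788
  k=1: (−1)^1·120.0000/(24)·0.8808^4·0.4736^2 = -0.674789
d^3_{2,2}(0.9867) = +0.466788 -0.674789 = -0.208001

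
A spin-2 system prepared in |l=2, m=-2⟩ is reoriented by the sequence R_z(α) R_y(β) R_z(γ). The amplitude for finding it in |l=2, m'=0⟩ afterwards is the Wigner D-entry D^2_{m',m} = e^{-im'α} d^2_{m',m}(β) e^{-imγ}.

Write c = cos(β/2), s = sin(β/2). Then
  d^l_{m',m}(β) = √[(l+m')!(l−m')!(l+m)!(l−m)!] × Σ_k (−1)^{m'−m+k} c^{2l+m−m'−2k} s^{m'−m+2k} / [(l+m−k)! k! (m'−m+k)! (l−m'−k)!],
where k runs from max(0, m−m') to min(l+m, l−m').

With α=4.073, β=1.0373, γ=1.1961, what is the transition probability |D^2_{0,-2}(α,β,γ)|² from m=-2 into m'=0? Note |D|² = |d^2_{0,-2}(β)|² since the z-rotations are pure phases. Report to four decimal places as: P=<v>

Split into d^2_{0,-2}(β=1.0373) × two z-phases.
With c≡cos(β/2)=0.868489 and s≡sin(β/2)=0.495708, N=[2·2·1·24]^{1/2}=9.797959
k: max(0,(-2)−(0))=0 … min(2+(-2),2−(0))=0
  k=0: (−1)^2·9.7980/(4)·0.8685^2·0.4957^2 = +0.454001
d^2_{0,-2}(1.0373) = +0.454001
|D^2_{0,-2}|² = |d^2_{0,-2}(β)|² = (+0.454001)² = 0.206117 (the z-rotation phases have unit modulus)

P=0.2061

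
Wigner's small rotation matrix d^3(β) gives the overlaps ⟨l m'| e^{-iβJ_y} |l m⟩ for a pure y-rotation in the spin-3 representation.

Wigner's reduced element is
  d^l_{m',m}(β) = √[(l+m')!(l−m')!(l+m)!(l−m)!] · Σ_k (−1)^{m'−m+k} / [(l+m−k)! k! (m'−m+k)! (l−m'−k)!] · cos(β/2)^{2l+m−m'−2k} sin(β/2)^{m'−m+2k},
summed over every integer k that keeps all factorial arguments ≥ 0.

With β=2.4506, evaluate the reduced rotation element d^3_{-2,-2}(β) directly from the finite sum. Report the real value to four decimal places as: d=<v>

d^3_{-2,-2}(β=2.4506) via Wigner's sum:
Half-angle: c=0.338664, s=0.940907. N=√(1·120·1·120)=120.000000
k∈{0,1} keeps every argument non-negative
  k=0: (−1)^0·120.0000/(120)·0.3387^6·0.9409^0 = +0.001509
  k=1: (−1)^1·120.0000/(24)·0.3387^4·0.9409^2 = -0.058229
d^3_{-2,-2}(2.4506) = +0.001509 -0.058229 = -0.056720

d=-0.0567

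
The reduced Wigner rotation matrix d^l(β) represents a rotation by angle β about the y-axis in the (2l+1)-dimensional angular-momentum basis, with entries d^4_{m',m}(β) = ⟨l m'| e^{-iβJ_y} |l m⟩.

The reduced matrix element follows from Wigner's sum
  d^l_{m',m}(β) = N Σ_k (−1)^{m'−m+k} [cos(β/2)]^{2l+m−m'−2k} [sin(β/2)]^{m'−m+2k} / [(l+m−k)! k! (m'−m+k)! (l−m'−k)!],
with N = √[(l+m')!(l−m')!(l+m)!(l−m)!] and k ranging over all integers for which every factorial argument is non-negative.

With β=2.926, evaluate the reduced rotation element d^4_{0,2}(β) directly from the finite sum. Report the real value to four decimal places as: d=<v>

d=0.1027

d^4_{0,2}(β=2.926) via Wigner's sum:
c=cos(2.926/2)=0.107588, s=sin(2.926/2)=0.994196; N=√[24·24·720·2]=910.735966
The bounds max(0,m−m')=2 and min(l+m,l−m')=4 give 3 terms
  k=2: (−1)^0·910.7360/(96)·0.1076^6·0.9942^2 = +0.000015
  k=3: (−1)^1·910.7360/(36)·0.1076^4·0.9942^4 = -0.003312
  k=4: (−1)^2·910.7360/(96)·0.1076^2·0.9942^6 = +0.106042
d^4_{0,2}(2.926) = +0.000015 -0.003312 +0.106042 = +0.102745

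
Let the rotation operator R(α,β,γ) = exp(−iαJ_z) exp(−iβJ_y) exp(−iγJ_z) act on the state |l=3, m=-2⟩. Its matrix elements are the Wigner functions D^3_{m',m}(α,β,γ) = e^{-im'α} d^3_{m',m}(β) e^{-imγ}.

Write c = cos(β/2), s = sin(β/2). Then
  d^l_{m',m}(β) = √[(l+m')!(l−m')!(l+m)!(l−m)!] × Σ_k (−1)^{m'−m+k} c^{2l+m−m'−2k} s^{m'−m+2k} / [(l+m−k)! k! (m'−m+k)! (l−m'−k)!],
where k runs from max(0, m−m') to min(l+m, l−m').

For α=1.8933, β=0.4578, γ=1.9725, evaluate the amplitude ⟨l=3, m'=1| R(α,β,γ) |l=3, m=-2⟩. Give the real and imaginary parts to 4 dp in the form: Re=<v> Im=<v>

D^3_{1,-2}(1.8933,0.4578,1.9725) = e^{-i·1·1.8933}·d^3_{1,-2}(0.4578)·e^{-i·-2·1.9725}. Compute d first:
With c≡cos(β/2)=0.973917 and s≡sin(β/2)=0.226906, N=[24·2·1·120]^{1/2}=75.894664
k∈{0,1} keeps every argument non-negative
  k=0: (−1)^3·75.8947/(12)·0.9739^3·0.2269^3 = -0.068255
  k=1: (−1)^4·75.8947/(24)·0.9739^1·0.2269^5 = +0.001852
d^3_{1,-2}(0.4578) = -0.068255 +0.001852 = -0.066403
Attach z-rotation phases: D = e^{-i(1)(1.8933)}·(-0.066403)·e^{-i(-2)(1.9725)} = +0.030717-0.058871i

Re=0.0307 Im=-0.0589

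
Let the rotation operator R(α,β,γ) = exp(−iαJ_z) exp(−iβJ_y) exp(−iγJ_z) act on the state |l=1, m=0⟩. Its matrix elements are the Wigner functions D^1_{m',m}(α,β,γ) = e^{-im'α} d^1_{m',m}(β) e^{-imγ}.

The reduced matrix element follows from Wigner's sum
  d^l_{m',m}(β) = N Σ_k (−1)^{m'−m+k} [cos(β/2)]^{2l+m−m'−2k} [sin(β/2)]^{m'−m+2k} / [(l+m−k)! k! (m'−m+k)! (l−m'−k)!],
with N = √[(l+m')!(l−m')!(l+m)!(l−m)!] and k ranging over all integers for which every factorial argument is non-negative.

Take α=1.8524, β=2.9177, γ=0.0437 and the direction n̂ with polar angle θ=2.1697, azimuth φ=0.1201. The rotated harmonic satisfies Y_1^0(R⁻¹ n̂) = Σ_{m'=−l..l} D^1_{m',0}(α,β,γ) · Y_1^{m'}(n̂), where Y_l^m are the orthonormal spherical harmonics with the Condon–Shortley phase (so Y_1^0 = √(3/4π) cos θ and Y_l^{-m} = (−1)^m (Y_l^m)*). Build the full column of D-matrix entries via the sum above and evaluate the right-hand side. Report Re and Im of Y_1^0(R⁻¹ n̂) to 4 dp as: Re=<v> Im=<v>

Need the full column D^1_{m',0} for m'=−1..1 at α=1.8524, β=2.9177, γ=0.0437.
cos(β/2)=0.111713, sin(β/2)=0.993741
d^1_{-1,0}: single k=1 term ⇒ +0.156997;  D = -0.043629+0.150813i
d^1_{0,0}: k∈[0..1] ⇒ +0.012480 -0.987520 = -0.975041;  D = -0.975041+0.000000i
d^1_{1,0}: single k=0 term ⇒ -0.156997;  D = +0.043629+0.150813i
Y_1^{m'}(θ=2.1697,φ=0.1201) and Σ D·Y over m':
  (-0.0436+0.1508i)·(+0.2833-0.0342i)  (-0.9750+0.0000i)·(-0.2754+0.0000i)  (+0.0436+0.1508i)·(-0.2833-0.0342i)
Y_1^0(R⁻¹ n̂) = +0.254160+0.000000i

Re=0.2542 Im=0.0000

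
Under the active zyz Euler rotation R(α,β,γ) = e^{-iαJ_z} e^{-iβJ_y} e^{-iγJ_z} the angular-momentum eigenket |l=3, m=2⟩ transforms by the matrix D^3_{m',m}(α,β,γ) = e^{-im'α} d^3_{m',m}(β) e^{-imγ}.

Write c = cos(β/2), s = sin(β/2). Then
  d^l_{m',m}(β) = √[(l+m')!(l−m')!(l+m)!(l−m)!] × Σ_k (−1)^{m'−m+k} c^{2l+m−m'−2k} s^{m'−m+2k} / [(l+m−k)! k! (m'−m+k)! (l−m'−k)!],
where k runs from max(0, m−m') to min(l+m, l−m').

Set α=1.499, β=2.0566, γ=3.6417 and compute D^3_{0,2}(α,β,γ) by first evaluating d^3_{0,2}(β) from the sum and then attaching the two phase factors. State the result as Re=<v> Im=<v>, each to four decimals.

Re=-0.2700 Im=0.4208

D^3_{0,2}(1.499,2.0566,3.6417) = e^{-i·0·1.499}·d^3_{0,2}(2.0566)·e^{-i·2·3.6417}. Compute d first:
c=cos(2.0566/2)=0.516276, s=sin(2.0566/2)=0.856423; N=√[6·6·120·1]=65.726707
The bounds max(0,m−m')=2 and min(l+m,l−m')=3 give 2 terms
  k=2: (−1)^0·65.7267/(12)·0.5163^4·0.8564^2 = +0.285406
  k=3: (−1)^1·65.7267/(12)·0.5163^2·0.8564^4 = -0.785373
d^3_{0,2}(2.0566) = +0.285406 -0.785373 = -0.499967
D = (+1.000000+0.000000i)·(-0.499967)·(+0.540122-0.841587i) = -0.270043+0.420766i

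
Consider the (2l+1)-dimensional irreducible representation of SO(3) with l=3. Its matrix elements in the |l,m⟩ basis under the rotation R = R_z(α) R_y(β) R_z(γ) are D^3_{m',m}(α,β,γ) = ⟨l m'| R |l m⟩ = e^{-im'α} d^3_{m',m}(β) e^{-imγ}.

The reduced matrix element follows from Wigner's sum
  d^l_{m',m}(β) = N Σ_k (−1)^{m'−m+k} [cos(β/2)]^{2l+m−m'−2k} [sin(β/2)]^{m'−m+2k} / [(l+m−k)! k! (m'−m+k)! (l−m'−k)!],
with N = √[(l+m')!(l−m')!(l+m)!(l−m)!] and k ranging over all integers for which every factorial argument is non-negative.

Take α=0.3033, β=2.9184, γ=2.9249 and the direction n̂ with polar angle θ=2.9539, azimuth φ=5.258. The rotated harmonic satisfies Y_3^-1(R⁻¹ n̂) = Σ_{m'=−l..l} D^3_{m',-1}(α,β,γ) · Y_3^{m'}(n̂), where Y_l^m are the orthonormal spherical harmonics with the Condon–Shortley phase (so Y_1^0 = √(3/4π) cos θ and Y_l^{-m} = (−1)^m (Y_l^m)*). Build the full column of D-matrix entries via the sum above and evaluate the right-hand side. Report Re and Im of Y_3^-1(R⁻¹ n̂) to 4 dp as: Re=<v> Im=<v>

Re=-0.2485 Im=-0.1662

Need the full column D^3_{m',-1} for m'=−3..3 at α=0.3033, β=2.9184, γ=2.9249.
cos(β/2)=0.111365, sin(β/2)=0.993780
d^3_{-3,-1}: single k=2 term ⇒ +0.000588;  D = -0.000453-0.000376i
d^3_{-2,-1}: k∈[1..2] ⇒ +0.000054 -0.008573 = -0.008519;  D = +0.007880+0.003238i
d^3_{-1,-1}: k∈[0..2] ⇒ +0.000002 -0.001215 +0.072578 = +0.071365;  D = -0.071098-0.006173i
d^3_{0,-1}: k∈[0..2] ⇒ -0.000059 +0.014087 -0.373929 = -0.359901;  D = +0.351484-0.077379i
d^3_{1,-1}: k∈[0..2] ⇒ +0.000911 -0.096771 +0.963253 = +0.867393;  D = -0.752744+0.430985i
d^3_{2,-1}: k∈[0..1] ⇒ -0.008573 +0.341349 = +0.332776;  D = -0.226224+0.244054i
d^3_{3,-1}: single k=0 term ⇒ +0.046849;  D = -0.020133+0.042303i
Y_3^{m'}(θ=2.9539,φ=5.258) and Σ D·Y over m':
  (-0.0005-0.0004i)·(-0.0027+0.0002i)  (+0.0079+0.0032i)·(+0.0161-0.0310i)  (-0.0711-0.0062i)·(+0.1197+0.1972i)  (+0.3515-0.0774i)·(-0.6694+0.0000i)  (-0.7527+0.4310i)·(-0.1197+0.1972i)  (-0.2262+0.2441i)·(+0.0161+0.0310i)  (-0.0201+0.0423i)·(+0.0027+0.0002i)
Y_3^-1(R⁻¹ n̂) = -0.248511-0.166176i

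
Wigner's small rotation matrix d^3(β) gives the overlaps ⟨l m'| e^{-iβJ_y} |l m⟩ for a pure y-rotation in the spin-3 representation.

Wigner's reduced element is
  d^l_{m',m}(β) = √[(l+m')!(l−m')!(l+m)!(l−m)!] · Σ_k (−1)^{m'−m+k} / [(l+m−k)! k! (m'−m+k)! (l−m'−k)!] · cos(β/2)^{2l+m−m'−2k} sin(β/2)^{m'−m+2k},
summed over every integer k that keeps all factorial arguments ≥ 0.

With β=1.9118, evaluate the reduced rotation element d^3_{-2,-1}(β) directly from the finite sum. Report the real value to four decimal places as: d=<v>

d=-0.4967

d^3_{-2,-1}(β=1.9118) via Wigner's sum:
Half-angle: c=0.576874, s=0.816833. N=√(1·120·2·24)=75.894664
k: max(0,(-1)−(-2))=1 … min(3+(-1),3−(-2))=2
  k=1: (−1)^0·75.8947/(24)·0.5769^5·0.8168^1 = +0.165020
  k=2: (−1)^1·75.8947/(12)·0.5769^3·0.8168^3 = -0.661718
d^3_{-2,-1}(1.9118) = +0.165020 -0.661718 = -0.496697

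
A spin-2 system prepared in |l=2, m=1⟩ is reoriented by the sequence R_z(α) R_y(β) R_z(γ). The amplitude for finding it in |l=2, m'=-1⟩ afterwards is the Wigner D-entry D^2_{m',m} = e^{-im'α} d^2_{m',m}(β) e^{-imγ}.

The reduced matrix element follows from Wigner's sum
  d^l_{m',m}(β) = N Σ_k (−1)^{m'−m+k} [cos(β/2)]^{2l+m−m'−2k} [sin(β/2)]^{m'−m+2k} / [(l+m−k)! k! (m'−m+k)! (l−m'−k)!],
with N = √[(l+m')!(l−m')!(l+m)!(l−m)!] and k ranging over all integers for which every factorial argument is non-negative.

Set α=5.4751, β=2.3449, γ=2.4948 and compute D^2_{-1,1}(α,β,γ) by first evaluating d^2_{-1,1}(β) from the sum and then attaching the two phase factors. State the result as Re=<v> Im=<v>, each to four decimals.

D^2_{-1,1}(5.4751,2.3449,2.4948) = e^{-i·-1·5.4751}·d^2_{-1,1}(2.3449)·e^{-i·1·2.4948}. Compute d first:
Half-angle: c=0.387895, s=0.921704. N=√(1·6·6·1)=6.000000
k: max(0,(1)−(-1))=2 … min(2+(1),2−(-1))=3
  k=2: (−1)^0·6.0000/(2)·0.3879^2·0.9217^2 = +0.383470
  k=3: (−1)^1·6.0000/(6)·0.3879^0·0.9217^4 = -0.721714
d^2_{-1,1}(2.3449) = +0.383470 -0.721714 = -0.338244
Attach z-rotation phases: D = e^{-i(-1)(5.4751)}·(-0.338244)·e^{-i(1)(2.4948)} = +0.333854-0.054320i

Re=0.3339 Im=-0.0543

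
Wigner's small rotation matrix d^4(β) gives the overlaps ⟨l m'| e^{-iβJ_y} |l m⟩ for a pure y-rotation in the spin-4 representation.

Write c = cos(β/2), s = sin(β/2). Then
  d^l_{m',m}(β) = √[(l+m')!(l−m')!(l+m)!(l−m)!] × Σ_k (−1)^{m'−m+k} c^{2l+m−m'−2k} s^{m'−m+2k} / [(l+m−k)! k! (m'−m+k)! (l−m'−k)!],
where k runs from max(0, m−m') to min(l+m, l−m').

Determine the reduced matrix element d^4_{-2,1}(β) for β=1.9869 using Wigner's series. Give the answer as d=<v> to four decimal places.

d=-0.3501

d^4_{-2,1}(β=1.9869) via Wigner's sum:
With c≡cos(β/2)=0.545802 and s≡sin(β/2)=0.837914, N=[2·720·120·6]^{1/2}=1018.233765
Admissible k: 3..5 (factorial args all ≥0)
  k=3: (−1)^0·1018.2338/(72)·0.5458^5·0.8379^3 = +0.402986
  k=4: (−1)^1·1018.2338/(48)·0.5458^3·0.8379^5 = -1.424654
  k=5: (−1)^2·1018.2338/(240)·0.5458^1·0.8379^7 = +0.671533
d^4_{-2,1}(1.9869) = +0.402986 -1.424654 +0.671533 = -0.350135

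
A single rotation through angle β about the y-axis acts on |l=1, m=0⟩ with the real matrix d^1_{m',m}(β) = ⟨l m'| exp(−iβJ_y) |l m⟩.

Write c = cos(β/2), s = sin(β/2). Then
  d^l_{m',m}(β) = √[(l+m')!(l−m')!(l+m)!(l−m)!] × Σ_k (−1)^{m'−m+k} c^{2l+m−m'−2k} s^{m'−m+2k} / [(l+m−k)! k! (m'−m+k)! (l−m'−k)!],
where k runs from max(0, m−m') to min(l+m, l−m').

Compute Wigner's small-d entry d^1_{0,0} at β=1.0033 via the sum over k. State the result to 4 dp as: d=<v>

d^1_{0,0}(β=1.0033) via Wigner's sum:
c=cos(1.0033/2)=0.876790, s=sin(1.0033/2)=0.480873; N=√[1·1·1·1]=1.000000
The bounds max(0,m−m')=0 and min(l+m,l−m')=1 give 2 terms
  k=0: (−1)^0·1.0000/(1)·0.8768^2·0.4809^0 = +0.768761
  k=1: (−1)^1·1.0000/(1)·0.8768^0·0.4809^2 = -0.231239
d^1_{0,0}(1.0033) = +0.768761 -0.231239 = +0.537523

d=0.5375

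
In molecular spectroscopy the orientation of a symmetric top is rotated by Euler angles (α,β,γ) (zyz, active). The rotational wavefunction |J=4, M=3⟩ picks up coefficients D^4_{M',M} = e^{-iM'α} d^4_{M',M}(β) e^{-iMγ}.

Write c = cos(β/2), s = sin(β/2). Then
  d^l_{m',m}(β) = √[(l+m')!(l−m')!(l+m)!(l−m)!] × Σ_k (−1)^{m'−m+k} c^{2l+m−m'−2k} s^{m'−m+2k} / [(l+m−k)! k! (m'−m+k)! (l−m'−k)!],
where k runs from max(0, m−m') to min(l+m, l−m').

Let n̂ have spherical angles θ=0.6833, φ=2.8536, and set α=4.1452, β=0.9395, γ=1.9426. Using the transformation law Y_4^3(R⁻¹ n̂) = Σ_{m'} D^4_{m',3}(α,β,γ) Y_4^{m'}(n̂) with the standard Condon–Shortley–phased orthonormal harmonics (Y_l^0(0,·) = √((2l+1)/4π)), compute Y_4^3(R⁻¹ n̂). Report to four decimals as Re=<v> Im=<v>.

Need the full column D^4_{m',3} for m'=−4..4 at α=4.1452, β=0.9395, γ=1.9426.
cos(β/2)=0.891681, sin(β/2)=0.452663
d^4_{-4,3}: single k=7 term ⇒ +0.009822;  D = -0.002359-0.009534i
d^4_{-3,3}: k∈[6..7] ⇒ +0.047882 -0.001763 = +0.046119;  D = +0.043710+0.014709i
d^4_{-2,3}: k∈[5..6] ⇒ +0.151249 -0.012993 = +0.138256;  D = -0.107591+0.086826i
d^4_{-1,3}: k∈[4..5] ⇒ +0.351123 -0.054293 = +0.296830;  D = -0.033118-0.294977i
d^4_{0,3}: k∈[3..4] ⇒ +0.618641 -0.159430 = +0.459211;  D = +0.412414+0.201965i
d^4_{1,3}: k∈[2..3] ⇒ +0.817484 -0.351123 = +0.466361;  D = -0.398017+0.243054i
d^4_{2,3}: k∈[1..2] ⇒ +0.759115 -0.586895 = +0.172220;  D = +0.003266-0.172190i
d^4_{3,3}: k∈[0..1] ⇒ +0.399648 -0.720953 = -0.321305;  D = -0.267671-0.177734i
d^4_{4,3}: single k=0 term ⇒ -0.573837;  D = +0.524559-0.232652i
Y_4^{m'}(θ=0.6833,φ=2.8536) and Σ D·Y over m':
  (-0.0024-0.0095i)·(+0.0286+0.0642i)  (+0.0437+0.0147i)·(-0.1586-0.1858i)  (-0.1076+0.0868i)·(+0.3589+0.2331i)  (-0.0331-0.2950i)·(-0.2687-0.0796i)  (+0.4124+0.2020i)·(-0.2521+0.0000i)  (-0.3980+0.2431i)·(+0.2687-0.0796i)  (+0.0033-0.1722i)·(+0.3589-0.2331i)  (-0.2677-0.1777i)·(+0.1586-0.1858i)  (+0.5246-0.2327i)·(+0.0286-0.0642i)
Y_4^3(R⁻¹ n̂) = -0.383053+0.041764i

Re=-0.3831 Im=0.0418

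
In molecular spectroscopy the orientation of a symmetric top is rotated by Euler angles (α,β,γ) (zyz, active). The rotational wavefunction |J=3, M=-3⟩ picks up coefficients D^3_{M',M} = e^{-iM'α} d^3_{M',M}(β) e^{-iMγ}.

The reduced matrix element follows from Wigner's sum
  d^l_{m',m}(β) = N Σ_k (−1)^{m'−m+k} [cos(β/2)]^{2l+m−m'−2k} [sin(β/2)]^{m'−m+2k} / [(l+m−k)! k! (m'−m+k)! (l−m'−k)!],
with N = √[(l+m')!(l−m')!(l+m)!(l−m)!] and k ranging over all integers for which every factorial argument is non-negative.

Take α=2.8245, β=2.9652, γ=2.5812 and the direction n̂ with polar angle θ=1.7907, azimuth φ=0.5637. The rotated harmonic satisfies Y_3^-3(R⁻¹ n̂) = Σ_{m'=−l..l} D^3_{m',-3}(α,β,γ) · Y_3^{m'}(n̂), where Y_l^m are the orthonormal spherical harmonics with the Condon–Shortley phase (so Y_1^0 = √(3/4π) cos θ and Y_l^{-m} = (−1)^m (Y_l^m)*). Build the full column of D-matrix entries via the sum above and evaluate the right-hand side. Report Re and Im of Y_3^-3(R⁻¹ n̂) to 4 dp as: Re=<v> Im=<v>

Need the full column D^3_{m',-3} for m'=−3..3 at α=2.8245, β=2.9652, γ=2.5812.
cos(β/2)=0.088082, sin(β/2)=0.996113
d^3_{-3,-3}: single k=0 term ⇒ +0.000000;  D = -0.000000-0.000000i
d^3_{-2,-3}: single k=0 term ⇒ -0.000013;  D = -0.000009-0.000010i
d^3_{-1,-3}: single k=0 term ⇒ +0.000231;  D = -0.000096-0.000211i
d^3_{0,-3}: single k=0 term ⇒ -0.003021;  D = -0.000333-0.003002i
d^3_{1,-3}: single k=0 term ⇒ +0.029584;  D = +0.006072-0.028954i
d^3_{2,-3}: single k=0 term ⇒ -0.211596;  D = +0.105835-0.183225i
d^3_{3,-3}: single k=0 term ⇒ +0.976905;  D = +0.728030-0.651395i
Y_3^{m'}(θ=1.7907,φ=0.5637) and Σ D·Y over m':
  (-0.0000-0.0000i)·(-0.0465-0.3850i)  (-0.0000-0.0000i)·(-0.0911+0.1918i)  (-0.0001-0.0002i)·(-0.2032+0.1284i)  (-0.0003-0.0030i)·(+0.2248+0.0000i)  (+0.0061-0.0290i)·(+0.2032+0.1284i)  (+0.1058-0.1832i)·(-0.0911-0.1918i)  (+0.7280-0.6514i)·(+0.0465-0.3850i)
Y_3^-3(R⁻¹ n̂) = -0.256758-0.319964i

Re=-0.2568 Im=-0.3200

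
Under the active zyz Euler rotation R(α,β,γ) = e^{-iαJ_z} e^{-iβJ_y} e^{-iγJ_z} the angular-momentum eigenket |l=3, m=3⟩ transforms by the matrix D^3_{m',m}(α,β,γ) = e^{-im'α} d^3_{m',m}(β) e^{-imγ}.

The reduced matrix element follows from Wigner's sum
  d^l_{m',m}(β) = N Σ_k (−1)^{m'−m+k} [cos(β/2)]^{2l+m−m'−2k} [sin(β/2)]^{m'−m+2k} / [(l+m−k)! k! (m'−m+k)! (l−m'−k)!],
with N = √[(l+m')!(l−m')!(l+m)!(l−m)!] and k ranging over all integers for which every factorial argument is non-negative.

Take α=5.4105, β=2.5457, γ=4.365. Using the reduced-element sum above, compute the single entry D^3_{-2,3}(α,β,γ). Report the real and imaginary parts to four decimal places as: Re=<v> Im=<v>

First d^3_{-2,3}(β=2.5457), then the phase factors e^{-i(-2)α} and e^{-i(3)γ}:
With c≡cos(β/2)=0.293558 and s≡sin(β/2)=0.955941, N=[1·120·720·1]^{1/2}=293.938769
Admissible k: 5..5 (factorial args all ≥0)
  k=5: (−1)^0·293.9388/(120)·0.2936^1·0.9559^5 = +0.574018
d^3_{-2,3}(2.5457) = +0.574018
Attach z-rotation phases: D = e^{-i(-2)(5.4105)}·(+0.574018)·e^{-i(3)(4.365)} = -0.371197-0.437846i

Re=-0.3712 Im=-0.4378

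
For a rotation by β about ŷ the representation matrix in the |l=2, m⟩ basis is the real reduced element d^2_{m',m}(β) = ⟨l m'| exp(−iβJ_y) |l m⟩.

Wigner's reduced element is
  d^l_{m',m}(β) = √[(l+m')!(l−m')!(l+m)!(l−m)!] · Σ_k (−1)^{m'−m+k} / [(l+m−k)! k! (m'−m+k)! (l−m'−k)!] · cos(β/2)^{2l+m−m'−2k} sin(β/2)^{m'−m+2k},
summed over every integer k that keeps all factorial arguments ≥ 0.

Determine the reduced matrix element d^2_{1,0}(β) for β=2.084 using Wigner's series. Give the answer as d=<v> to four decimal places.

d^2_{1,0}(β=2.084) via Wigner's sum:
With c≡cos(β/2)=0.504494 and s≡sin(β/2)=0.863415, N=[6·1·2·2]^{1/2}=4.898979
The bounds max(0,m−m')=0 and min(l+m,l−m')=1 give 2 terms
  k=0: (−1)^1·4.8990/(2)·0.5045^3·0.8634^1 = -0.271559
  k=1: (−1)^2·4.8990/(2)·0.5045^1·0.8634^3 = +0.795409
d^2_{1,0}(2.084) = -0.271559 +0.795409 = +0.523850

d=0.5239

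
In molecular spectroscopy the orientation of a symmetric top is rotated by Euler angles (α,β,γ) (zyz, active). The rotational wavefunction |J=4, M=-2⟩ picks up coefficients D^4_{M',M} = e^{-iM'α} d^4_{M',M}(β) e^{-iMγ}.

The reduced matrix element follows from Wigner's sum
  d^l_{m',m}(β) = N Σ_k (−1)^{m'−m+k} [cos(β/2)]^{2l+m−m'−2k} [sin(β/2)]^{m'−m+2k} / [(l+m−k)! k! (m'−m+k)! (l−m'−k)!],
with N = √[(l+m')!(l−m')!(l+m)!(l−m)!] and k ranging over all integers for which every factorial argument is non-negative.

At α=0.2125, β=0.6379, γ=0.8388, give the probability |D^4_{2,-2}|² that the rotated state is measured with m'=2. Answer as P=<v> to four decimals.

Split into d^4_{2,-2}(β=0.6379) × two z-phases.
c=cos(0.6379/2)=0.949565, s=sin(0.6379/2)=0.313570; N=√[720·2·2·720]=1440.000000
Admissible k: 0..2 (factorial args all ≥0)
  k=0: (−1)^4·1440.0000/(96)·0.9496^4·0.3136^4 = +0.117904
  k=1: (−1)^5·1440.0000/(120)·0.9496^2·0.3136^6 = -0.010286
  k=2: (−1)^6·1440.0000/(1440)·0.9496^0·0.3136^8 = +0.000093
d^4_{2,-2}(0.6379) = +0.117904 -0.010286 +0.000093 = +0.107711
|D^4_{2,-2}|² = |d^4_{2,-2}(β)|² = (+0.107711)² = 0.011602 (the z-rotation phases have unit modulus)

P=0.0116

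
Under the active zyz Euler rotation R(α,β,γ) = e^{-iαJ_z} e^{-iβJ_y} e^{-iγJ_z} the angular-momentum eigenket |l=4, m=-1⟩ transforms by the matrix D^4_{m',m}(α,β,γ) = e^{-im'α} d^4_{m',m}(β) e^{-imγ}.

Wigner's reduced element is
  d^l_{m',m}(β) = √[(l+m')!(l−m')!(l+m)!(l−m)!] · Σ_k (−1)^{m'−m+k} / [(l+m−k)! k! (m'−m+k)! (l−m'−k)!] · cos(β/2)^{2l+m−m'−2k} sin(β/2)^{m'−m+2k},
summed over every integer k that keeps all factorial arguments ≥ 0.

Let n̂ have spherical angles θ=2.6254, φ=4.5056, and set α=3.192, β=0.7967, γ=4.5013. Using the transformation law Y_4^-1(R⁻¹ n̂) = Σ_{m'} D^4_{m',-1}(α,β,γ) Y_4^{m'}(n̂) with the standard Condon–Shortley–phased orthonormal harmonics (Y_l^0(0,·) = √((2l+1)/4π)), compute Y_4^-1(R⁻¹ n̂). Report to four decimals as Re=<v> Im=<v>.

Re=-0.1690 Im=-0.1631

Need the full column D^4_{m',-1} for m'=−4..4 at α=3.192, β=0.7967, γ=4.5013.
cos(β/2)=0.921702, sin(β/2)=0.387898
d^4_{-4,-1}: single k=3 term ⇒ +0.290536;  D = -0.002748-0.290523i
d^4_{-3,-1}: k∈[2..3] ⇒ +0.732233 -0.216148 = +0.516085;  D = +0.030878+0.515160i
d^4_{-2,-1}: k∈[1..3] ⇒ +0.930012 -0.823593 +0.097247 = +0.203666;  D = -0.022414-0.202429i
d^4_{-1,-1}: k∈[0..3] ⇒ +0.520865 -1.383791 +0.490179 -0.028939 = -0.401686;  D = -0.064266-0.396512i
d^4_{0,-1}: k∈[0..3] ⇒ -0.980319 +1.041771 -0.184513 +0.005447 = -0.117613;  D = +0.024643+0.115003i
d^4_{1,-1}: k∈[0..3] ⇒ +0.922527 -0.490179 +0.043409 -0.000513 = +0.475245;  D = +0.122863+0.459089i
d^4_{2,-1}: k∈[0..2] ⇒ -0.549062 +0.145870 -0.005167 = -0.408359;  D = +0.125313+0.388656i
d^4_{3,-1}: k∈[0..1] ⇒ +0.216148 -0.022970 = +0.193179;  D = +0.068469+0.180638i
d^4_{4,-1}: single k=0 term ⇒ -0.051458;  D = +0.020640+0.047137i
Y_4^{m'}(θ=2.6254,φ=4.5056) and Σ D·Y over m':
  (-0.0027-0.2905i)·(+0.0178+0.0193i)  (+0.0309+0.5152i)·(-0.0761+0.1065i)  (-0.0224-0.2024i)·(-0.3205-0.1407i)  (-0.0643-0.3965i)·(+0.0957-0.4561i)  (+0.0246+0.1150i)·(+0.0352+0.0000i)  (+0.1229+0.4591i)·(-0.0957-0.4561i)  (+0.1253+0.3887i)·(-0.3205+0.1407i)  (+0.0685+0.1806i)·(+0.0761+0.1065i)  (+0.0206+0.0471i)·(+0.0178-0.0193i)
Y_4^-1(R⁻¹ n̂) = -0.169016-0.163099i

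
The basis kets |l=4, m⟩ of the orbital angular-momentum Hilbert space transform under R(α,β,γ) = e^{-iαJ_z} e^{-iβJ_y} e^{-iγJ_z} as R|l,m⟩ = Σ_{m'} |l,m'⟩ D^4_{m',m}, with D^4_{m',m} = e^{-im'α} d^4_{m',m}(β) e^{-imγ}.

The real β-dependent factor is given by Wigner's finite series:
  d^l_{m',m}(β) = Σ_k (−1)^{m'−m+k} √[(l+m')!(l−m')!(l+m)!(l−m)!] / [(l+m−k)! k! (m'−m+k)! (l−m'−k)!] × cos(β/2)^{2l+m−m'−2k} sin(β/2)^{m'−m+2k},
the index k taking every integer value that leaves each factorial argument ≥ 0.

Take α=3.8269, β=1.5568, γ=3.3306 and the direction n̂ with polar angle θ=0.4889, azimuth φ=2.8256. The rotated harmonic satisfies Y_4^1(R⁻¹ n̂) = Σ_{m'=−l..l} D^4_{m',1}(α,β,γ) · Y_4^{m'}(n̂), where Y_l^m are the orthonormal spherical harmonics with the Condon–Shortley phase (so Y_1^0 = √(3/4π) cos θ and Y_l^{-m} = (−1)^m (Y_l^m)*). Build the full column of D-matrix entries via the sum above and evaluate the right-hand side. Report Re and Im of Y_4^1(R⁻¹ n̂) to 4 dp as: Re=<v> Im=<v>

Need the full column D^4_{m',1} for m'=−4..4 at α=3.8269, β=1.5568, γ=3.3306.
cos(β/2)=0.712038, sin(β/2)=0.702141
d^4_{-4,1}: single k=5 term ⇒ +0.461026;  D = +0.383246-0.256256i
d^4_{-3,1}: k∈[4..5] ⇒ +0.826473 -0.482195 = +0.344278;  D = -0.100464+0.329294i
d^4_{-2,1}: k∈[3..5] ⇒ +0.895991 -1.306885 +0.254162 = -0.156733;  D = +0.059470+0.145012i
d^4_{-1,1}: k∈[2..5] ⇒ +0.642491 -1.874266 +0.911263 -0.059074 = -0.379585;  D = -0.333788-0.180749i
d^4_{0,1}: k∈[1..4] ⇒ +0.291381 -1.700023 +1.653093 -0.267910 = -0.023459;  D = +0.023041-0.004408i
d^4_{1,1}: k∈[0..3] ⇒ +0.066073 -0.963737 +1.874266 -0.607509 = +0.369093;  D = +0.236782-0.283133i
d^4_{2,1}: k∈[0..2] ⇒ -0.276428 +1.343986 -0.871257 = +0.196301;  D = -0.002193+0.196289i
d^4_{3,1}: k∈[0..1] ⇒ +0.509962 -0.826473 = -0.316512;  D = +0.197573+0.247274i
d^4_{4,1}: single k=0 term ⇒ -0.474114;  D = -0.463564-0.099462i
Y_4^{m'}(θ=0.4889,φ=2.8256) and Σ D·Y over m':
  (+0.3832-0.2563i)·(+0.0065+0.0205i)  (-0.1005+0.3293i)·(-0.0668-0.0930i)  (+0.0595+0.1450i)·(+0.2653+0.1942i)  (-0.3338-0.1807i)·(-0.4579-0.1497i)  (+0.0230-0.0044i)·(+0.0931+0.0000i)  (+0.2368-0.2831i)·(+0.4579-0.1497i)  (-0.0022+0.1963i)·(+0.2653-0.1942i)  (+0.1976+0.2473i)·(+0.0668-0.0930i)  (-0.4636-0.0995i)·(+0.0065-0.0205i)
Y_4^1(R⁻¹ n̂) = +0.295327+0.070313i

Re=0.2953 Im=0.0703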